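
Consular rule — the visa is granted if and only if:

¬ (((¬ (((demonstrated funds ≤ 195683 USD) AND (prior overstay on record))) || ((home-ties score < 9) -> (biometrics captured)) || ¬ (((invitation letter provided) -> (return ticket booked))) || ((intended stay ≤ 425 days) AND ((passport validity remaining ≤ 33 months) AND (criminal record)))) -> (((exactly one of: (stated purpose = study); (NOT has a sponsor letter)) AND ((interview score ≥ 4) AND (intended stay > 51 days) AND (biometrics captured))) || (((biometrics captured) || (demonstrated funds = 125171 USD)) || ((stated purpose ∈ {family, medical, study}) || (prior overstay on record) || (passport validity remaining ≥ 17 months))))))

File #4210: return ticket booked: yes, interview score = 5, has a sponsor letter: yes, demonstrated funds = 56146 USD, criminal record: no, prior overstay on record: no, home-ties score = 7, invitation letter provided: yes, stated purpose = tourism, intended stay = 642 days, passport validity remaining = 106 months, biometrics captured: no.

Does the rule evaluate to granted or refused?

Refused

Atomic conditions:
  demonstrated funds ≤ 195683 USD: 56146 ≤ 195683 is true
  prior overstay on record: no → false
  home-ties score < 9: 7 < 9 is true
  biometrics captured: no → false
  invitation letter provided: yes → true
  return ticket booked: yes → true
  intended stay ≤ 425 days: 642 ≤ 425 is false
  passport validity remaining ≤ 33 months: 106 ≤ 33 is false
  criminal record: no → false
  stated purpose = study: tourism == study is false
  NOT has a sponsor letter: yes → false
  interview score ≥ 4: 5 ≥ 4 is true
  intended stay > 51 days: 642 > 51 is true
  demonstrated funds = 125171 USD: 56146 == 125171 is false
  stated purpose ∈ {family, medical, study}: tourism is not in the set → false
  passport validity remaining ≥ 17 months: 106 ≥ 17 is true
Combine:
[1.1.1.1] true AND false = false
[1.1.1] NOT false = true
[1.1.2] true → false = false
[1.1.3.1] true → true = true
[1.1.3] NOT true = false
[1.1.4.2] false AND false = false
[1.1.4] false AND false = false
[1.1] true OR false OR false OR false = true
[1.2.1.1] exactly-one(false, false) = false
[1.2.1.2] true AND true AND false = false
[1.2.1] false AND false = false
[1.2.2.1] false OR false = false
[1.2.2.2] false OR false OR true = true
[1.2.2] false OR true = true
[1.2] false OR true = true
[1] true → true = true
[root] NOT true = false
Overall: false → refused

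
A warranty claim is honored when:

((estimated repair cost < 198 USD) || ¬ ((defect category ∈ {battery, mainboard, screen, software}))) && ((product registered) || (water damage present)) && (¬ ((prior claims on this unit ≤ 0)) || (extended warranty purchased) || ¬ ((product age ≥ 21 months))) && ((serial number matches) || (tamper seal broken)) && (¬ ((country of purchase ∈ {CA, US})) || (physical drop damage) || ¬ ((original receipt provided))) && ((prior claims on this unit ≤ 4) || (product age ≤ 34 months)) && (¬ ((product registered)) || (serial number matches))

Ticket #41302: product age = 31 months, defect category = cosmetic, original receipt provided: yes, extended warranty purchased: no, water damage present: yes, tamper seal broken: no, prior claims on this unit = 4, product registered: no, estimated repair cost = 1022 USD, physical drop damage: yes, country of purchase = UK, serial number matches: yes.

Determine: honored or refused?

Atomic conditions:
  estimated repair cost < 198 USD: 1022 < 198 is false
  defect category ∈ {battery, mainboard, screen, software}: cosmetic is not in the set → false
  product registered: no → false
  water damage present: yes → true
  prior claims on this unit ≤ 0: 4 ≤ 0 is false
  extended warranty purchased: no → false
  product age ≥ 21 months: 31 ≥ 21 is true
  serial number matches: yes → true
  tamper seal broken: no → false
  country of purchase ∈ {CA, US}: UK is not in the set → false
  physical drop damage: yes → true
  original receipt provided: yes → true
  prior claims on this unit ≤ 4: 4 ≤ 4 is true
  product age ≤ 34 months: 31 ≤ 34 is true
Combine:
[1.2] NOT false = true
[1] false OR true = true
[2] false OR true = true
[3.1] NOT false = true
[3.3] NOT true = false
[3] true OR false OR false = true
[4] true OR false = true
[5.1] NOT false = true
[5.3] NOT true = false
[5] true OR true OR false = true
[6] true OR true = true
[7.1] NOT false = true
[7] true OR true = true
[root] true AND true AND true AND true AND true AND true AND true = true
Overall: true → honored

Honored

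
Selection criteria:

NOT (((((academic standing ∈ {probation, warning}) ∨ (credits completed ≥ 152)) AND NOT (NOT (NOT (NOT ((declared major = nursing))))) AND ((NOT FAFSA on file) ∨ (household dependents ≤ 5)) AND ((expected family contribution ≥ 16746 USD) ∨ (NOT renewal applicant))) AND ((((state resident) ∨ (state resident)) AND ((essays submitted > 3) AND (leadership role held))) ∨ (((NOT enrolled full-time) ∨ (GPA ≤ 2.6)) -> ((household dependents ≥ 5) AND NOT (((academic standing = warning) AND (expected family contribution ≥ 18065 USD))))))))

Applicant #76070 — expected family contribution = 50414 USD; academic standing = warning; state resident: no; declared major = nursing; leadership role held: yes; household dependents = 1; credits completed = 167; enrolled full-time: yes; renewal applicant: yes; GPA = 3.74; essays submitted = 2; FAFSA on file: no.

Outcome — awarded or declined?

Atomic conditions:
  academic standing ∈ {probation, warning}: warning is in the set → true
  credits completed ≥ 152: 167 ≥ 152 is true
  declared major = nursing: nursing == nursing is true
  NOT FAFSA on file: no → true
  household dependents ≤ 5: 1 ≤ 5 is true
  expected family contribution ≥ 16746 USD: 50414 ≥ 16746 is true
  NOT renewal applicant: yes → false
  state resident: no → false
  essays submitted > 3: 2 > 3 is false
  leadership role held: yes → true
  NOT enrolled full-time: yes → false
  GPA ≤ 2.6: 3.74 ≤ 2.6 is false
  household dependents ≥ 5: 1 ≥ 5 is false
  academic standing = warning: warning == warning is true
  expected family contribution ≥ 18065 USD: 50414 ≥ 18065 is true
Combine:
[1.1.1] true OR true = true
[1.1.2.1.1.1] NOT true = false
[1.1.2.1.1] NOT false = true
[1.1.2.1] NOT true = false
[1.1.2] NOT false = true
[1.1.3] true OR true = true
[1.1.4] true OR false = true
[1.1] true AND true AND true AND true = true
[1.2.1.1] false OR false = false
[1.2.1.2] false AND true = false
[1.2.1] false AND false = false
[1.2.2.1] false OR false = false
[1.2.2.2.2.1] true AND true = true
[1.2.2.2.2] NOT true = false
[1.2.2.2] false AND false = false
[1.2.2] false → false (antecedent false ⇒ implication holds) = true
[1.2] false OR true = true
[1] true AND true = true
[root] NOT true = false
Overall: false → declined

Declined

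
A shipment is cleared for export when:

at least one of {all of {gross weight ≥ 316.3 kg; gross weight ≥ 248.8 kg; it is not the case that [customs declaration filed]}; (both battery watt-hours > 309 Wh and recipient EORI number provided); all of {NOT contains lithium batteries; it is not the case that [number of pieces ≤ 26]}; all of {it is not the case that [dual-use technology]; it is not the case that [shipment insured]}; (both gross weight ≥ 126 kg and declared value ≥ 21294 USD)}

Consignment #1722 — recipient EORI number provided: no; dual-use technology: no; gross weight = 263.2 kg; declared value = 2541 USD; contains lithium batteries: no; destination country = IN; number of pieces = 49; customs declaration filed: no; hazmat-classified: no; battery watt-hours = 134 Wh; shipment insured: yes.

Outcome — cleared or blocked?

Atomic conditions:
  gross weight ≥ 316.3 kg: 263.2 ≥ 316.3 is false
  gross weight ≥ 248.8 kg: 263.2 ≥ 248.8 is true
  customs declaration filed: no → false
  battery watt-hours > 309 Wh: 134 > 309 is false
  recipient EORI number provided: no → false
  NOT contains lithium batteries: no → true
  number of pieces ≤ 26: 49 ≤ 26 is false
  dual-use technology: no → false
  shipment insured: yes → true
  gross weight ≥ 126 kg: 263.2 ≥ 126 is true
  declared value ≥ 21294 USD: 2541 ≥ 21294 is false
Combine:
[1.3] NOT false = true
[1] false AND true AND true = false
[2] false AND false = false
[3.2] NOT false = true
[3] true AND true = true
[4.1] NOT false = true
[4.2] NOT true = false
[4] true AND false = false
[5] true AND false = false
[root] false OR false OR true OR false OR false = true
Overall: true → cleared

Cleared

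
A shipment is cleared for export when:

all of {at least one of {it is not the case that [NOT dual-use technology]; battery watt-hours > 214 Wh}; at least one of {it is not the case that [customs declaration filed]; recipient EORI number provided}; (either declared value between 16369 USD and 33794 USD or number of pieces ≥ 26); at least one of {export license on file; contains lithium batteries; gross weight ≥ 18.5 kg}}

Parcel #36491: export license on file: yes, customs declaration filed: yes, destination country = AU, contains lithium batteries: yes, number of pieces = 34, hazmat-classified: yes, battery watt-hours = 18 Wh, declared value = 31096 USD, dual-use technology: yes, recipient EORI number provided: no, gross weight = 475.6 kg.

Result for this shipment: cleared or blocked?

Atomic conditions:
  NOT dual-use technology: yes → false
  battery watt-hours > 214 Wh: 18 > 214 is false
  customs declaration filed: yes → true
  recipient EORI number provided: no → false
  declared value between 16369 USD and 33794 USD: 31096 in [16369, 33794] is true
  number of pieces ≥ 26: 34 ≥ 26 is true
  export license on file: yes → true
  contains lithium batteries: yes → true
  gross weight ≥ 18.5 kg: 475.6 ≥ 18.5 is true
Combine:
[1.1] NOT false = true
[1] true OR false = true
[2.1] NOT true = false
[2] false OR false = false
[3] true OR true = true
[4] true OR true OR true = true
[root] true AND false AND true AND true = false
Overall: false → blocked

Blocked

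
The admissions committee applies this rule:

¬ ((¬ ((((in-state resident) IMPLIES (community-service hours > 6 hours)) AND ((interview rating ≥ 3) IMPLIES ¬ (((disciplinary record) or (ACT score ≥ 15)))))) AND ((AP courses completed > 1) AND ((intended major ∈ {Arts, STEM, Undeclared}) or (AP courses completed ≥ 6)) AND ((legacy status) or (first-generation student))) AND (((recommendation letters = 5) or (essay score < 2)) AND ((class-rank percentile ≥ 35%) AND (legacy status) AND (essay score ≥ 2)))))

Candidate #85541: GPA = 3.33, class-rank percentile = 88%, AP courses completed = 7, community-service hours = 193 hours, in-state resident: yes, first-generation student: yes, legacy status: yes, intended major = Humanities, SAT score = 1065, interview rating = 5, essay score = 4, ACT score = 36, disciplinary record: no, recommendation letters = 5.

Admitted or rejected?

Atomic conditions:
  in-state resident: yes → true
  community-service hours > 6 hours: 193 > 6 is true
  interview rating ≥ 3: 5 ≥ 3 is true
  disciplinary record: no → false
  ACT score ≥ 15: 36 ≥ 15 is true
  AP courses completed > 1: 7 > 1 is true
  intended major ∈ {Arts, STEM, Undeclared}: Humanities is not in the set → false
  AP courses completed ≥ 6: 7 ≥ 6 is true
  legacy status: yes → true
  first-generation student: yes → true
  recommendation letters = 5: 5 == 5 is true
  essay score < 2: 4 < 2 is false
  class-rank percentile ≥ 35%: 88 ≥ 35 is true
  essay score ≥ 2: 4 ≥ 2 is true
Combine:
[1.1.1.1] true → true = true
[1.1.1.2.2.1] false OR true = true
[1.1.1.2.2] NOT true = false
[1.1.1.2] true → false = false
[1.1.1] true AND false = false
[1.1] NOT false = true
[1.2.2] false OR true = true
[1.2.3] true OR true = true
[1.2] true AND true AND true = true
[1.3.1] true OR false = true
[1.3.2] true AND true AND true = true
[1.3] true AND true = true
[1] true AND true AND true = true
[root] NOT true = false
Overall: false → rejected

Rejected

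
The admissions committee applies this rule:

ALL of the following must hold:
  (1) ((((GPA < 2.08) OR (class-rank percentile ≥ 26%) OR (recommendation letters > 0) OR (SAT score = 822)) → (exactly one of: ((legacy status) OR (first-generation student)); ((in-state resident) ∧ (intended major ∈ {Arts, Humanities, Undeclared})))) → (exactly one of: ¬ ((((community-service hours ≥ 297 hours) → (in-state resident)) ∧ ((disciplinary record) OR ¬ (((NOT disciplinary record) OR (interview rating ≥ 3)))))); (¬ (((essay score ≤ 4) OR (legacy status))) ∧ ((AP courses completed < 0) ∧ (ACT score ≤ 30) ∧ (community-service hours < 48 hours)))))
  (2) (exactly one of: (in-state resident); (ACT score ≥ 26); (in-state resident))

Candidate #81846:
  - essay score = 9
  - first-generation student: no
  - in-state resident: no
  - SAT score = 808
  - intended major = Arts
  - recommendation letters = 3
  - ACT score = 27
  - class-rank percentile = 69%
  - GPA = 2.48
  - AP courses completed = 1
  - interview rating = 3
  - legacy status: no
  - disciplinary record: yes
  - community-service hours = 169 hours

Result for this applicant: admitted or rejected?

Admitted

Atomic conditions:
  GPA < 2.08: 2.48 < 2.08 is false
  class-rank percentile ≥ 26%: 69 ≥ 26 is true
  recommendation letters > 0: 3 > 0 is true
  SAT score = 822: 808 == 822 is false
  legacy status: no → false
  first-generation student: no → false
  in-state resident: no → false
  intended major ∈ {Arts, Humanities, Undeclared}: Arts is in the set → true
  community-service hours ≥ 297 hours: 169 ≥ 297 is false
  disciplinary record: yes → true
  NOT disciplinary record: yes → false
  interview rating ≥ 3: 3 ≥ 3 is true
  essay score ≤ 4: 9 ≤ 4 is false
  AP courses completed < 0: 1 < 0 is false
  ACT score ≤ 30: 27 ≤ 30 is true
  community-service hours < 48 hours: 169 < 48 is false
  ACT score ≥ 26: 27 ≥ 26 is true
Combine:
[1.1.1] false OR true OR true OR false = true
[1.1.2.1] false OR false = false
[1.1.2.2] false AND true = false
[1.1.2] exactly-one(false, false) = false
[1.1] true → false = false
[1.2.1.1.1] false → false (antecedent false ⇒ implication holds) = true
[1.2.1.1.2.2.1] false OR true = true
[1.2.1.1.2.2] NOT true = false
[1.2.1.1.2] true OR false = true
[1.2.1.1] true AND true = true
[1.2.1] NOT true = false
[1.2.2.1.1] false OR false = false
[1.2.2.1] NOT false = true
[1.2.2.2] false AND true AND false = false
[1.2.2] true AND false = false
[1.2] exactly-one(false, false) = false
[1] false → false (antecedent false ⇒ implication holds) = true
[2] exactly-one(false, true, false) = true
[root] true AND true = true
Overall: true → admitted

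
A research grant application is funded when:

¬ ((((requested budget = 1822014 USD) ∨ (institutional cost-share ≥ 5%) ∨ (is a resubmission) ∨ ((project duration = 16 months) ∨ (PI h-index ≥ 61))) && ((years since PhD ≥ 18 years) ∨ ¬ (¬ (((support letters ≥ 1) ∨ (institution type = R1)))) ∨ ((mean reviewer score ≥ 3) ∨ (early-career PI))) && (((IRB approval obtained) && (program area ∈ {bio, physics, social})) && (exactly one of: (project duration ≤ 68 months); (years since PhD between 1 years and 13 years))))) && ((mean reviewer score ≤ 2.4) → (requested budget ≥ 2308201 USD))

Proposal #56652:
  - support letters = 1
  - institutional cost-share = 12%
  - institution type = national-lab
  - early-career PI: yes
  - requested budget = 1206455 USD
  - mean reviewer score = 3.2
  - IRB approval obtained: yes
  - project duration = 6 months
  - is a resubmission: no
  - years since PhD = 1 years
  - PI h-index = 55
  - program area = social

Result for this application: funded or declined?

Atomic conditions:
  requested budget = 1822014 USD: 1206455 == 1822014 is false
  institutional cost-share ≥ 5%: 12 ≥ 5 is true
  is a resubmission: no → false
  project duration = 16 months: 6 == 16 is false
  PI h-index ≥ 61: 55 ≥ 61 is false
  years since PhD ≥ 18 years: 1 ≥ 18 is false
  support letters ≥ 1: 1 ≥ 1 is true
  institution type = R1: national-lab == R1 is false
  mean reviewer score ≥ 3: 3.2 ≥ 3 is true
  early-career PI: yes → true
  IRB approval obtained: yes → true
  program area ∈ {bio, physics, social}: social is in the set → true
  project duration ≤ 68 months: 6 ≤ 68 is true
  years since PhD between 1 years and 13 years: 1 in [1, 13] is true
  mean reviewer score ≤ 2.4: 3.2 ≤ 2.4 is false
  requested budget ≥ 2308201 USD: 1206455 ≥ 2308201 is false
Combine:
[1.1.1.4] false OR false = false
[1.1.1] false OR true OR false OR false = true
[1.1.2.2.1.1] true OR false = true
[1.1.2.2.1] NOT true = false
[1.1.2.2] NOT false = true
[1.1.2.3] true OR true = true
[1.1.2] false OR true OR true = true
[1.1.3.1] true AND true = true
[1.1.3.2] exactly-one(true, true) = false
[1.1.3] true AND false = false
[1.1] true AND true AND false = false
[1] NOT false = true
[2] false → false (antecedent false ⇒ implication holds) = true
[root] true AND true = true
Overall: true → funded

Funded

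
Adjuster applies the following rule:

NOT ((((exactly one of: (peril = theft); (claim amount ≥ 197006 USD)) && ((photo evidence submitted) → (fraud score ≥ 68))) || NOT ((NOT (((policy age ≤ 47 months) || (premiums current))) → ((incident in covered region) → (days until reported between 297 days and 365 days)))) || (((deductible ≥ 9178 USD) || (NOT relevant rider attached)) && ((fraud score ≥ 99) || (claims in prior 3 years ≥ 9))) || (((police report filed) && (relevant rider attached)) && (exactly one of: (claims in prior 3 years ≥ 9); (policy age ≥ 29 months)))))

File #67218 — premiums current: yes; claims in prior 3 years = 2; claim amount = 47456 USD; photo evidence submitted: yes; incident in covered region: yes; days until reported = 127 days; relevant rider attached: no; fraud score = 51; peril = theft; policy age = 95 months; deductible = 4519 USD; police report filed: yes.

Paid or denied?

Atomic conditions:
  peril = theft: theft == theft is true
  claim amount ≥ 197006 USD: 47456 ≥ 197006 is false
  photo evidence submitted: yes → true
  fraud score ≥ 68: 51 ≥ 68 is false
  policy age ≤ 47 months: 95 ≤ 47 is false
  premiums current: yes → true
  incident in covered region: yes → true
  days until reported between 297 days and 365 days: 127 in [297, 365] is false
  deductible ≥ 9178 USD: 4519 ≥ 9178 is false
  NOT relevant rider attached: no → true
  fraud score ≥ 99: 51 ≥ 99 is false
  claims in prior 3 years ≥ 9: 2 ≥ 9 is false
  police report filed: yes → true
  relevant rider attached: no → false
  policy age ≥ 29 months: 95 ≥ 29 is true
Combine:
[1.1.1] exactly-one(true, false) = true
[1.1.2] true → false = false
[1.1] true AND false = false
[1.2.1.1.1] false OR true = true
[1.2.1.1] NOT true = false
[1.2.1.2] true → false = false
[1.2.1] false → false (antecedent false ⇒ implication holds) = true
[1.2] NOT true = false
[1.3.1] false OR true = true
[1.3.2] false OR false = false
[1.3] true AND false = false
[1.4.1] true AND false = false
[1.4.2] exactly-one(false, true) = true
[1.4] false AND true = false
[1] false OR false OR false OR false = false
[root] NOT false = true
Overall: true → paid

Paid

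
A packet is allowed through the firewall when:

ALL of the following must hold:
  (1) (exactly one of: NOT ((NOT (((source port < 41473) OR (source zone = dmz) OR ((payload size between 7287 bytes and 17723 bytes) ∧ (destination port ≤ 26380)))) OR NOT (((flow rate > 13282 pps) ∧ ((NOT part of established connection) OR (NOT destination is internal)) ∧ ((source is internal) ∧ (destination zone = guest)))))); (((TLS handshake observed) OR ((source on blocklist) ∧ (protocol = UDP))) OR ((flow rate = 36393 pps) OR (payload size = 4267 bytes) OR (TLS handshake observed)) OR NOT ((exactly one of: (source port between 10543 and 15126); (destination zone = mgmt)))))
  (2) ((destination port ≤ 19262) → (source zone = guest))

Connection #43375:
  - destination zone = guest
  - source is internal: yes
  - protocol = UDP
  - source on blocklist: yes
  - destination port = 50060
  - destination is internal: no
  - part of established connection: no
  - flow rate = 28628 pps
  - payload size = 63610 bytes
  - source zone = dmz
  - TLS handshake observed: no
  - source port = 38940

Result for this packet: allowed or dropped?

Atomic conditions:
  source port < 41473: 38940 < 41473 is true
  source zone = dmz: dmz == dmz is true
  payload size between 7287 bytes and 17723 bytes: 63610 in [7287, 17723] is false
  destination port ≤ 26380: 50060 ≤ 26380 is false
  flow rate > 13282 pps: 28628 > 13282 is true
  NOT part of established connection: no → true
  NOT destination is internal: no → true
  source is internal: yes → true
  destination zone = guest: guest == guest is true
  TLS handshake observed: no → false
  source on blocklist: yes → true
  protocol = UDP: UDP == UDP is true
  flow rate = 36393 pps: 28628 == 36393 is false
  payload size = 4267 bytes: 63610 == 4267 is false
  source port between 10543 and 15126: 38940 in [10543, 15126] is false
  destination zone = mgmt: guest == mgmt is false
  destination port ≤ 19262: 50060 ≤ 19262 is false
  source zone = guest: dmz == guest is false
Combine:
[1.1.1.1.1.3] false AND false = false
[1.1.1.1.1] true OR true OR false = true
[1.1.1.1] NOT true = false
[1.1.1.2.1.2] true OR true = true
[1.1.1.2.1.3] true AND true = true
[1.1.1.2.1] true AND true AND true = true
[1.1.1.2] NOT true = false
[1.1.1] false OR false = false
[1.1] NOT false = true
[1.2.1.2] true AND true = true
[1.2.1] false OR true = true
[1.2.2] false OR false OR false = false
[1.2.3.1] exactly-one(false, false) = false
[1.2.3] NOT false = true
[1.2] true OR false OR true = true
[1] exactly-one(true, true) = false
[2] false → false (antecedent false ⇒ implication holds) = true
[root] false AND true = false
Overall: false → dropped

Dropped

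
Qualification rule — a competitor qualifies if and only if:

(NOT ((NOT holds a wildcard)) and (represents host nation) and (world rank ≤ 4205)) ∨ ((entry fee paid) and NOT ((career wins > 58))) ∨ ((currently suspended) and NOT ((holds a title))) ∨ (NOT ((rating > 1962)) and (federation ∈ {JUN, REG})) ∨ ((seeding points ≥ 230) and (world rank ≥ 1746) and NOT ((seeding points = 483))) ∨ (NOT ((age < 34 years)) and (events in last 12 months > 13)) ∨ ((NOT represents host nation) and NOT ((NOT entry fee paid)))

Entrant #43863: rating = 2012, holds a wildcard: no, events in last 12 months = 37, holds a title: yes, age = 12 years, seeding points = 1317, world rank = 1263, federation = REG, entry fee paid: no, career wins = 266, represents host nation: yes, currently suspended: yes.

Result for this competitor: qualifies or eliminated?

Atomic conditions:
  NOT holds a wildcard: no → true
  represents host nation: yes → true
  world rank ≤ 4205: 1263 ≤ 4205 is true
  entry fee paid: no → false
  career wins > 58: 266 > 58 is true
  currently suspended: yes → true
  holds a title: yes → true
  rating > 1962: 2012 > 1962 is true
  federation ∈ {JUN, REG}: REG is in the set → true
  seeding points ≥ 230: 1317 ≥ 230 is true
  world rank ≥ 1746: 1263 ≥ 1746 is false
  seeding points = 483: 1317 == 483 is false
  age < 34 years: 12 < 34 is true
  events in last 12 months > 13: 37 > 13 is true
  NOT represents host nation: yes → false
  NOT entry fee paid: no → true
Combine:
[1.1] NOT true = false
[1] false AND true AND true = false
[2.2] NOT true = false
[2] false AND false = false
[3.2] NOT true = false
[3] true AND false = false
[4.1] NOT true = false
[4] false AND true = false
[5.3] NOT false = true
[5] true AND false AND true = false
[6.1] NOT true = false
[6] false AND true = false
[7.2] NOT true = false
[7] false AND false = false
[root] false OR false OR false OR false OR false OR false OR false = false
Overall: false → eliminated

Eliminated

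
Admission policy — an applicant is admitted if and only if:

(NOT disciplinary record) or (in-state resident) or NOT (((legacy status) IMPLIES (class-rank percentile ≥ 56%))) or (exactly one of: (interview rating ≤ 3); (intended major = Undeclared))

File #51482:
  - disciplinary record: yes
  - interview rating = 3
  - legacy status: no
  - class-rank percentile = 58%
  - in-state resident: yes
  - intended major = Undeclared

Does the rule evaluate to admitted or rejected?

Admitted

Atomic conditions:
  NOT disciplinary record: yes → false
  in-state resident: yes → true
  legacy status: no → false
  class-rank percentile ≥ 56%: 58 ≥ 56 is true
  interview rating ≤ 3: 3 ≤ 3 is true
  intended major = Undeclared: Undeclared == Undeclared is true
Combine:
[3.1] false → true (antecedent false ⇒ implication holds) = true
[3] NOT true = false
[4] exactly-one(true, true) = false
[root] false OR true OR false OR false = true
Overall: true → admitted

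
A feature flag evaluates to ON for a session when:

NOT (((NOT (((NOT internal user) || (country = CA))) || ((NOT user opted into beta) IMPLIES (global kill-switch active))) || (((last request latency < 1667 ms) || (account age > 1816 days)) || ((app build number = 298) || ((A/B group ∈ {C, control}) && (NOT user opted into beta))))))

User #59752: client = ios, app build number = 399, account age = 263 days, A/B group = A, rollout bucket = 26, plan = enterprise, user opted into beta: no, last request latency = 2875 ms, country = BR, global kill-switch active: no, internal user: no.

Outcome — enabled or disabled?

Atomic conditions:
  NOT internal user: no → true
  country = CA: BR == CA is false
  NOT user opted into beta: no → true
  global kill-switch active: no → false
  last request latency < 1667 ms: 2875 < 1667 is false
  account age > 1816 days: 263 > 1816 is false
  app build number = 298: 399 == 298 is false
  A/B group ∈ {C, control}: A is not in the set → false
Combine:
[1.1.1.1] true OR false = true
[1.1.1] NOT true = false
[1.1.2] true → false = false
[1.1] false OR false = false
[1.2.1] false OR false = false
[1.2.2.2] false AND true = false
[1.2.2] false OR false = false
[1.2] false OR false = false
[1] false OR false = false
[root] NOT false = true
Overall: true → enabled

Enabled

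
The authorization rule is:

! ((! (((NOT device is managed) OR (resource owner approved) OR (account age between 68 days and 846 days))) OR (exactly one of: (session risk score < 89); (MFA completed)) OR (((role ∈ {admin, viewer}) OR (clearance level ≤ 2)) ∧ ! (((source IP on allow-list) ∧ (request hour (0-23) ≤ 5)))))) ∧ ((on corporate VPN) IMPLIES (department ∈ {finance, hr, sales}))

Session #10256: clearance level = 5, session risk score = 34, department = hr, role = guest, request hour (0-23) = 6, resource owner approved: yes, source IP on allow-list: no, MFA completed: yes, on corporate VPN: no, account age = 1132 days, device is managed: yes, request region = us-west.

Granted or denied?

Atomic conditions:
  NOT device is managed: yes → false
  resource owner approved: yes → true
  account age between 68 days and 846 days: 1132 in [68, 846] is false
  session risk score < 89: 34 < 89 is true
  MFA completed: yes → true
  role ∈ {admin, viewer}: guest is not in the set → false
  clearance level ≤ 2: 5 ≤ 2 is false
  source IP on allow-list: no → false
  request hour (0-23) ≤ 5: 6 ≤ 5 is false
  on corporate VPN: no → false
  department ∈ {finance, hr, sales}: hr is in the set → true
Combine:
[1.1.1.1] false OR true OR false = true
[1.1.1] NOT true = false
[1.1.2] exactly-one(true, true) = false
[1.1.3.1] false OR false = false
[1.1.3.2.1] false AND false = false
[1.1.3.2] NOT false = true
[1.1.3] false AND true = false
[1.1] false OR false OR false = false
[1] NOT false = true
[2] false → true (antecedent false ⇒ implication holds) = true
[root] true AND true = true
Overall: true → granted

Granted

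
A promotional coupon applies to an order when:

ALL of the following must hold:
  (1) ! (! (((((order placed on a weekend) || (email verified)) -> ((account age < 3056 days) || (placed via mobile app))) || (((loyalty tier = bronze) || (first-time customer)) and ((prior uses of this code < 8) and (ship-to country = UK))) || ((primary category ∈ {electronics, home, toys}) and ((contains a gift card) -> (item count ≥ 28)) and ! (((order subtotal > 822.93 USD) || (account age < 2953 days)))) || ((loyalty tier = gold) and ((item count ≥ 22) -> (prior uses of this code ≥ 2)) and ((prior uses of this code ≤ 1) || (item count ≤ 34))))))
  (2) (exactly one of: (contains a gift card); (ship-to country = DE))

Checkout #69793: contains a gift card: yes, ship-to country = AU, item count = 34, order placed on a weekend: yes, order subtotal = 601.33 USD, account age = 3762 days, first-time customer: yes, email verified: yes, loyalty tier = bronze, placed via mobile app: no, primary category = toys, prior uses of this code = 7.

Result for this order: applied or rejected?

Atomic conditions:
  order placed on a weekend: yes → true
  email verified: yes → true
  account age < 3056 days: 3762 < 3056 is false
  placed via mobile app: no → false
  loyalty tier = bronze: bronze == bronze is true
  first-time customer: yes → true
  prior uses of this code < 8: 7 < 8 is true
  ship-to country = UK: AU == UK is false
  primary category ∈ {electronics, home, toys}: toys is in the set → true
  contains a gift card: yes → true
  item count ≥ 28: 34 ≥ 28 is true
  order subtotal > 822.93 USD: 601.33 > 822.93 is false
  account age < 2953 days: 3762 < 2953 is false
  loyalty tier = gold: bronze == gold is false
  item count ≥ 22: 34 ≥ 22 is true
  prior uses of this code ≥ 2: 7 ≥ 2 is true
  prior uses of this code ≤ 1: 7 ≤ 1 is false
  item count ≤ 34: 34 ≤ 34 is true
  ship-to country = DE: AU == DE is false
Combine:
[1.1.1.1.1] true OR true = true
[1.1.1.1.2] false OR false = false
[1.1.1.1] true → false = false
[1.1.1.2.1] true OR true = true
[1.1.1.2.2] true AND false = false
[1.1.1.2] true AND false = false
[1.1.1.3.2] true → true = true
[1.1.1.3.3.1] false OR false = false
[1.1.1.3.3] NOT false = true
[1.1.1.3] true AND true AND true = true
[1.1.1.4.2] true → true = true
[1.1.1.4.3] false OR true = true
[1.1.1.4] false AND true AND true = false
[1.1.1] false OR false OR true OR false = true
[1.1] NOT true = false
[1] NOT false = true
[2] exactly-one(true, false) = true
[root] true AND true = true
Overall: true → applied

Applied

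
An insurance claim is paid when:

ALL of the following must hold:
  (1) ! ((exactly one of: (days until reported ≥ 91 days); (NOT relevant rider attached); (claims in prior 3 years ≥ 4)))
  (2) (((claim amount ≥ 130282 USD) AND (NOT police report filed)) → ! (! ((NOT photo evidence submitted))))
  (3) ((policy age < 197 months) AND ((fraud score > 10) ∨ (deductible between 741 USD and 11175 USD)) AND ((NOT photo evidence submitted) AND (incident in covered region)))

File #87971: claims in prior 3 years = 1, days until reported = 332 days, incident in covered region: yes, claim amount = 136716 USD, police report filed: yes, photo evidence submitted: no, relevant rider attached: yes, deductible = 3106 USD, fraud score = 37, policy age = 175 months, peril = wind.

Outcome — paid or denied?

Denied

Atomic conditions:
  days until reported ≥ 91 days: 332 ≥ 91 is true
  NOT relevant rider attached: yes → false
  claims in prior 3 years ≥ 4: 1 ≥ 4 is false
  claim amount ≥ 130282 USD: 136716 ≥ 130282 is true
  NOT police report filed: yes → false
  NOT photo evidence submitted: no → true
  policy age < 197 months: 175 < 197 is true
  fraud score > 10: 37 > 10 is true
  deductible between 741 USD and 11175 USD: 3106 in [741, 11175] is true
  incident in covered region: yes → true
Combine:
[1.1] exactly-one(true, false, false) = true
[1] NOT true = false
[2.1] true AND false = false
[2.2.1] NOT true = false
[2.2] NOT false = true
[2] false → true (antecedent false ⇒ implication holds) = true
[3.2] true OR true = true
[3.3] true AND true = true
[3] true AND true AND true = true
[root] false AND true AND true = false
Overall: false → denied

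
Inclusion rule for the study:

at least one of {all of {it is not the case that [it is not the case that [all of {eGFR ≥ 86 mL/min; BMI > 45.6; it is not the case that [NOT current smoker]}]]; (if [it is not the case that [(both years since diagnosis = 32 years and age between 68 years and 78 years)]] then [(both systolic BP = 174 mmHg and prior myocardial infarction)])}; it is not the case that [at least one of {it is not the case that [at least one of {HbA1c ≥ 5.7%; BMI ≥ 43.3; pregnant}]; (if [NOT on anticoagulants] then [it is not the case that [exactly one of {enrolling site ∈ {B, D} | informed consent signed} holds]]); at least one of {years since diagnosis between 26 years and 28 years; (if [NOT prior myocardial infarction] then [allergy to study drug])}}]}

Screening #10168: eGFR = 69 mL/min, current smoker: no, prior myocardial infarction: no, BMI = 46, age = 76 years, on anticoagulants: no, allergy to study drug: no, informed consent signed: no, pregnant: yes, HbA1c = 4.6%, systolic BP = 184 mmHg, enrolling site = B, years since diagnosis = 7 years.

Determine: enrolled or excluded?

Atomic conditions:
  eGFR ≥ 86 mL/min: 69 ≥ 86 is false
  BMI > 45.6: 46 > 45.6 is true
  NOT current smoker: no → true
  years since diagnosis = 32 years: 7 == 32 is false
  age between 68 years and 78 years: 76 in [68, 78] is true
  systolic BP = 174 mmHg: 184 == 174 is false
  prior myocardial infarction: no → false
  HbA1c ≥ 5.7%: 4.6 ≥ 5.7 is false
  BMI ≥ 43.3: 46 ≥ 43.3 is true
  pregnant: yes → true
  NOT on anticoagulants: no → true
  enrolling site ∈ {B, D}: B is in the set → true
  informed consent signed: no → false
  years since diagnosis between 26 years and 28 years: 7 in [26, 28] is false
  NOT prior myocardial infarction: no → true
  allergy to study drug: no → false
Combine:
[1.1.1.1.3] NOT true = false
[1.1.1.1] false AND true AND false = false
[1.1.1] NOT false = true
[1.1] NOT true = false
[1.2.1.1] false AND true = false
[1.2.1] NOT false = true
[1.2.2] false AND false = false
[1.2] true → false = false
[1] false AND false = false
[2.1.1.1] false OR true OR true = true
[2.1.1] NOT true = false
[2.1.2.2.1] exactly-one(true, false) = true
[2.1.2.2] NOT true = false
[2.1.2] true → false = false
[2.1.3.2] true → false = false
[2.1.3] false OR false = false
[2.1] false OR false OR false = false
[2] NOT false = true
[root] false OR true = true
Overall: true → enrolled

Enrolled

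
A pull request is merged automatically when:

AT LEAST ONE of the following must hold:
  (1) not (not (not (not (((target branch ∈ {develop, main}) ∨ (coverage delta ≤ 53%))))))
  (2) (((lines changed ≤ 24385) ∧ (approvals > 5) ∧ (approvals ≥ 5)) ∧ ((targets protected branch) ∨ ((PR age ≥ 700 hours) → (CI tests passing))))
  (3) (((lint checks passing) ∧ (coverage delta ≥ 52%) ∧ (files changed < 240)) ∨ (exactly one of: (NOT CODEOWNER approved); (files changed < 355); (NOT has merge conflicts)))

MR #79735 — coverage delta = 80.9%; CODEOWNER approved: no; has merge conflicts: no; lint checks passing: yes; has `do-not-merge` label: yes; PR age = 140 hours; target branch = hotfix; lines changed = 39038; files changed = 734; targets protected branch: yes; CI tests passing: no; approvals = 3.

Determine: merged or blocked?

Atomic conditions:
  target branch ∈ {develop, main}: hotfix is not in the set → false
  coverage delta ≤ 53%: 80.9 ≤ 53 is false
  lines changed ≤ 24385: 39038 ≤ 24385 is false
  approvals > 5: 3 > 5 is false
  approvals ≥ 5: 3 ≥ 5 is false
  targets protected branch: yes → true
  PR age ≥ 700 hours: 140 ≥ 700 is false
  CI tests passing: no → false
  lint checks passing: yes → true
  coverage delta ≥ 52%: 80.9 ≥ 52 is true
  files changed < 240: 734 < 240 is false
  NOT CODEOWNER approved: no → true
  files changed < 355: 734 < 355 is false
  NOT has merge conflicts: no → true
Combine:
[1.1.1.1.1] false OR false = false
[1.1.1.1] NOT false = true
[1.1.1] NOT true = false
[1.1] NOT false = true
[1] NOT true = false
[2.1] false AND false AND false = false
[2.2.2] false → false (antecedent false ⇒ implication holds) = true
[2.2] true OR true = true
[2] false AND true = false
[3.1] true AND true AND false = false
[3.2] exactly-one(true, false, true) = false
[3] false OR false = false
[root] false OR false OR false = false
Overall: false → blocked

Blocked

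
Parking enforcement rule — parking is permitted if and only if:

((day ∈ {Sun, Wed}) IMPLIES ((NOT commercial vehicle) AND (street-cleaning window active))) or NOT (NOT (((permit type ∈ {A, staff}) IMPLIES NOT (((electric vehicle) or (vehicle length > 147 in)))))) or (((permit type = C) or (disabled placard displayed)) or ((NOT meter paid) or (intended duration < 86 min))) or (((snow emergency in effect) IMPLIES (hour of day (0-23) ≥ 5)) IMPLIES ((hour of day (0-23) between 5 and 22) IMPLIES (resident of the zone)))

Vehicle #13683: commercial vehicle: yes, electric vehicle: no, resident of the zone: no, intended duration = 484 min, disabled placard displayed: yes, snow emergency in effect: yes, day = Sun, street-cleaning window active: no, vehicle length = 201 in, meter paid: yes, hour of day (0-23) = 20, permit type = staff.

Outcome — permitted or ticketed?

Permitted

Atomic conditions:
  day ∈ {Sun, Wed}: Sun is in the set → true
  NOT commercial vehicle: yes → false
  street-cleaning window active: no → false
  permit type ∈ {A, staff}: staff is in the set → true
  electric vehicle: no → false
  vehicle length > 147 in: 201 > 147 is true
  permit type = C: staff == C is false
  disabled placard displayed: yes → true
  NOT meter paid: yes → false
  intended duration < 86 min: 484 < 86 is false
  snow emergency in effect: yes → true
  hour of day (0-23) ≥ 5: 20 ≥ 5 is true
  hour of day (0-23) between 5 and 22: 20 in [5, 22] is true
  resident of the zone: no → false
Combine:
[1.2] false AND false = false
[1] true → false = false
[2.1.1.2.1] false OR true = true
[2.1.1.2] NOT true = false
[2.1.1] true → false = false
[2.1] NOT false = true
[2] NOT true = false
[3.1] false OR true = true
[3.2] false OR false = false
[3] true OR false = true
[4.1] true → true = true
[4.2] true → false = false
[4] true → false = false
[root] false OR false OR true OR false = true
Overall: true → permitted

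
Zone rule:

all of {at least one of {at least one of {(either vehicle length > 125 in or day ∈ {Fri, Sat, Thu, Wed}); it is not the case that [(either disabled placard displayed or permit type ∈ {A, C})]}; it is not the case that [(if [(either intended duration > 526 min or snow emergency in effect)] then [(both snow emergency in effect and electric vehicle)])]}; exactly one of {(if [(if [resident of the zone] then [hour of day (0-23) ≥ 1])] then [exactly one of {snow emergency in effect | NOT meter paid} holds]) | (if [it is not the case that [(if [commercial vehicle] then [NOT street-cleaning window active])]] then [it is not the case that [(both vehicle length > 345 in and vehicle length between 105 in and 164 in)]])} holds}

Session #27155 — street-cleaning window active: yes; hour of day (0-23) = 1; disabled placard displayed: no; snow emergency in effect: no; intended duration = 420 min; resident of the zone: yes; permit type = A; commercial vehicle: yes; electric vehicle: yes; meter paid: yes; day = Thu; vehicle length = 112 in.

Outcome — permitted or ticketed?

Permitted

Atomic conditions:
  vehicle length > 125 in: 112 > 125 is false
  day ∈ {Fri, Sat, Thu, Wed}: Thu is in the set → true
  disabled placard displayed: no → false
  permit type ∈ {A, C}: A is in the set → true
  intended duration > 526 min: 420 > 526 is false
  snow emergency in effect: no → false
  electric vehicle: yes → true
  resident of the zone: yes → true
  hour of day (0-23) ≥ 1: 1 ≥ 1 is true
  NOT meter paid: yes → false
  commercial vehicle: yes → true
  NOT street-cleaning window active: yes → false
  vehicle length > 345 in: 112 > 345 is false
  vehicle length between 105 in and 164 in: 112 in [105, 164] is true
Combine:
[1.1.1] false OR true = true
[1.1.2.1] false OR true = true
[1.1.2] NOT true = false
[1.1] true OR false = true
[1.2.1.1] false OR false = false
[1.2.1.2] false AND true = false
[1.2.1] false → false (antecedent false ⇒ implication holds) = true
[1.2] NOT true = false
[1] true OR false = true
[2.1.1] true → true = true
[2.1.2] exactly-one(false, false) = false
[2.1] true → false = false
[2.2.1.1] true → false = false
[2.2.1] NOT false = true
[2.2.2.1] false AND true = false
[2.2.2] NOT false = true
[2.2] true → true = true
[2] exactly-one(false, true) = true
[root] true AND true = true
Overall: true → permitted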